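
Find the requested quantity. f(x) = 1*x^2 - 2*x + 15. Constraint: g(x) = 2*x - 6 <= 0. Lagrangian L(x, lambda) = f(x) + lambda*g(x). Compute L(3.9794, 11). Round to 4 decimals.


Step 1: Evaluate f(x).
f(3.9794) = 1*3.9794^2 - 2*3.9794 + 15 = 22.8768
Step 2: Evaluate g(x).
g(3.9794) = 2*3.9794 - 6 = 1.9588
Step 3: Compute Lagrangian.
L = 22.8768 + 11*1.9588 = 44.4236


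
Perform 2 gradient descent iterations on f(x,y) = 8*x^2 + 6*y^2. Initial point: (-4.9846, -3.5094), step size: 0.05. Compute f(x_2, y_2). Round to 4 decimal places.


Gradient descent on f(x,y) = 8*x^2 + 6*y^2.
Starting point: (-4.9846, -3.5094), alpha = 0.05
Step 1: grad_x = 2*8*-4.9846 = -79.7536, grad_y = 2*6*-3.5094 = -42.1128
  x_1 = -4.9846 - 0.05*-79.7536 = -0.9969
  y_1 = -3.5094 - 0.05*-42.1128 = -1.4038
Step 2: grad_x = 2*8*-0.9969 = -15.9507, grad_y = 2*6*-1.4038 = -16.8451
  x_2 = -0.9969 - 0.05*-15.9507 = -0.1994
  y_2 = -1.4038 - 0.05*-16.8451 = -0.5615
f(-0.1994, -0.5615) = 8*(-0.1994)^2 + 6*(-0.5615)^2 = 2.2098


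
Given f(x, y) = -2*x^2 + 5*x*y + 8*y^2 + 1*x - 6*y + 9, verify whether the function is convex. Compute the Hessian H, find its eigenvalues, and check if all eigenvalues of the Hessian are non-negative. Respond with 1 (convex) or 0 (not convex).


The Hessian of f(x,y) = -2*x^2 + 5*x*y + 8*y^2 + 1*x - 6*y + 9 is:
H = [[-4, 5], [5, 16]]
Trace = -4 + 16 = 12
Determinant = -4*16 - (5)^2 = -89
Discriminant = (12)^2 - 4*-89 = 500.0
Eigenvalues: lambda_1 = -5.1803, lambda_2 = 17.1803
The function is not convex.

0


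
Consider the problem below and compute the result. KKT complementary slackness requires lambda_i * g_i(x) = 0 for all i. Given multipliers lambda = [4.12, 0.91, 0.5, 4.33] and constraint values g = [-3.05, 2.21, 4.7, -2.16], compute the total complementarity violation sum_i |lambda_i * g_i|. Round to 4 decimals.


KKT complementary slackness check:
lambda_1 * g_1 = 4.12 * -3.05 = -12.566
lambda_2 * g_2 = 0.91 * 2.21 = 2.0111
lambda_3 * g_3 = 0.5 * 4.7 = 2.35
lambda_4 * g_4 = 4.33 * -2.16 = -9.3528
Total violation = 12.566 + 2.0111 + 2.35 + 9.3528 = 26.2799


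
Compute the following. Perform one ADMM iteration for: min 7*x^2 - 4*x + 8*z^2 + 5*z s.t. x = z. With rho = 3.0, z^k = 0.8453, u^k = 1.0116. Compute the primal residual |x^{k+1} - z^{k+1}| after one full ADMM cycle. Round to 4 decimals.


ADMM iteration with rho = 3.0, z^k = 0.8453, u^k = 1.0116
Step 1: x-update.
Minimize 7*x^2 - 4*x + (3.0/2)*(x - 0.8453 + 1.0116)^2
FOC: (2*7 + 3.0)*x = 4 + 3.0*(0.8453 - 1.0116)
x^{k+1} = 0.2059
Step 2: z-update.
Minimize 8*z^2 + 5*z + (3.0/2)*(0.2059 - z + 1.0116)^2
FOC: (2*8 + 3.0)*z = -5 + 3.0*(0.2059 + 1.0116)
z^{k+1} = -0.0709
Step 3: u-update.
u^{k+1} = 1.0116 + 0.2059 + 0.0709 = 1.2885
Step 4: Primal residual = |0.2059 + 0.0709| = 0.2769


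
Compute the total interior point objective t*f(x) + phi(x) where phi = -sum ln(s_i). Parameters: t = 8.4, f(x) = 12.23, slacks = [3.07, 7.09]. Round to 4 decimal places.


Step 1: Compute log-barrier.
ln values: [1.1217, 1.9587]
phi = -(1.1217 + 1.9587) = -3.0804
Step 2: Compute augmented objective.
t*f(x) = 8.4*12.23 = 102.732
Total = 102.732 - 3.0804 = 99.6516


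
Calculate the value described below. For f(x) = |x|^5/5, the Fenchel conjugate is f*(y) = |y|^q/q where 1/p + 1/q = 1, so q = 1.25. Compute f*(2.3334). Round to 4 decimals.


The conjugate exponent q satisfies 1/p + 1/q = 1.
p = 5, so q = 5/(5 - 1) = 1.25
|y|^q = 2.3334^1.25 = 2.8839
f*(2.3334) = 2.8839 / 1.25 = 2.3072


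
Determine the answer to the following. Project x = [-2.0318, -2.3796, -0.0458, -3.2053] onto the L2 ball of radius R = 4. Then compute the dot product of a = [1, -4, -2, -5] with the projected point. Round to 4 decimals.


Step 1: Compute ||x|| (intermediates to 6 decimals).
||x|| = sqrt((-2.0318)^2 + (-2.3796)^2 + (-0.0458)^2 + (-3.2053)^2) = 4.479593
Step 2: Project.
Since ||x|| > R, scale = R/||x|| = 4/4.479593 = 0.892938, proj(x) = scale * x
proj(x) = [-1.814271, -2.124835, -0.040897, -2.862134]
Step 3: Dot product.
a^T * proj(x) = 1*(-1.814271) - 4*(-2.124835) - 2*(-0.040897) - 5*(-2.862134) = 21.0775


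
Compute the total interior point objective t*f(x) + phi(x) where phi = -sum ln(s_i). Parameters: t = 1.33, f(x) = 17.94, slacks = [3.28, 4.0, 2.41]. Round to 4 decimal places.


Step 1: Compute log-barrier.
ln values: [1.1878, 1.3863, 0.8796]
phi = -(1.1878 + 1.3863 + 0.8796) = -3.4538
Step 2: Compute augmented objective.
t*f(x) = 1.33*17.94 = 23.8602
Total = 23.8602 - 3.4538 = 20.4064


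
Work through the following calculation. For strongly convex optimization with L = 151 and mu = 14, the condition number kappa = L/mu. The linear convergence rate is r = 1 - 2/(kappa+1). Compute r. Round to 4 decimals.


Step 1: Compute the condition number.
kappa = L/mu = 151/14 = 10.7857
Step 2: Compute the convergence rate.
r = 1 - 2/(kappa + 1) = 1 - 2*mu/(L + mu) = (L - mu)/(L + mu) = 137/165 = 0.8303


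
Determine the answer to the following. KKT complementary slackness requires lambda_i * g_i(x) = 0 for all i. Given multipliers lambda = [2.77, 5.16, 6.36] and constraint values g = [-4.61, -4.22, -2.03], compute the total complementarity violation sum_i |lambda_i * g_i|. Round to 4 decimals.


KKT complementary slackness check:
lambda_1 * g_1 = 2.77 * -4.61 = -12.7697
lambda_2 * g_2 = 5.16 * -4.22 = -21.7752
lambda_3 * g_3 = 6.36 * -2.03 = -12.9108
Total violation = 12.7697 + 21.7752 + 12.9108 = 47.4557


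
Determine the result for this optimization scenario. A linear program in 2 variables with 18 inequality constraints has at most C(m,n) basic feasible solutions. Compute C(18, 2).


Each vertex corresponds to some choice of n active constraints out of m, so the number of vertices is at most C(m, n) = m! / (n!(m-n)!).
m = 18, n = 2
Numerator: 18 * 17
Denominator: 2! = 2
C(18, 2) = 153


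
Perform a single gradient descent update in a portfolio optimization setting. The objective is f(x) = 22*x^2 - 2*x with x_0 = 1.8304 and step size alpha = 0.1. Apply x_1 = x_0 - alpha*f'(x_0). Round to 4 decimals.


We compute the gradient at x_0 and apply the update.
f'(x) = 44*x - 2
f'(1.8304) = 44*1.8304 - 2 = 78.5376
x_1 = 1.8304 - 0.1*78.5376 = -6.0234


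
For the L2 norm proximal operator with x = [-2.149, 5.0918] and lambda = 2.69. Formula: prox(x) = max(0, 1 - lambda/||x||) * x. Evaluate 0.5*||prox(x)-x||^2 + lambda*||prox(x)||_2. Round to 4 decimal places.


Step 1: Compute ||x||.
||x|| = 5.5267
Step 2: Compute scaling factor.
scale = max(0, 1 - 2.69/5.5267) = 0.5133
Step 3: prox(x) = [-1.103, 2.6135]
||prox(x)|| = 2.8367
Step 4: Proximal objective.
0.5*||prox-x||^2 = 3.6181
lambda*||prox|| = 7.6307
Total = 11.2488


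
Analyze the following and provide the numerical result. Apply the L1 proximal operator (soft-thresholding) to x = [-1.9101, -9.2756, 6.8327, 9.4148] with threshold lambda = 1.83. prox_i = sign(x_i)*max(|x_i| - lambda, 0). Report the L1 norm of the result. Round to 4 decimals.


Soft-thresholding with lambda = 1.83:
prox(-1.9101) = sign(-1.9101)*max(|-1.9101| - 1.83, 0) = -0.0801
prox(-9.2756) = sign(-9.2756)*max(|-9.2756| - 1.83, 0) = -7.4456
prox(6.8327) = sign(6.8327)*max(|6.8327| - 1.83, 0) = 5.0027
prox(9.4148) = sign(9.4148)*max(|9.4148| - 1.83, 0) = 7.5848
prox(x) = [-0.0801, -7.4456, 5.0027, 7.5848]
||prox(x)||_1 = 0.0801 + 7.4456 + 5.0027 + 7.5848 = 20.1132


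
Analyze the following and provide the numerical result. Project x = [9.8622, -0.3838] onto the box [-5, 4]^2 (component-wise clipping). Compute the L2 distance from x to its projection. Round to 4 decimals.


Project each component onto [-5, 4].
clip(9.8622) = 4.0, clip(-0.3838) = -0.3838
Projection = [4.0, -0.3838]
Squared diffs: [34.3654, 0.0]
Distance = sqrt(34.3654) = 5.8622


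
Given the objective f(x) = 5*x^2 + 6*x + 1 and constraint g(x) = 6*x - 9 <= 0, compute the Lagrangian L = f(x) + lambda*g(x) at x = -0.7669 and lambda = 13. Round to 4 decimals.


Step 1: Evaluate f(x).
f(-0.7669) = 5*(-0.7669)^2 + 6*(-0.7669) + 1 = -0.6607
Step 2: Evaluate g(x).
g(-0.7669) = 6*-0.7669 - 9 = -13.6014
Step 3: Compute Lagrangian.
L = -0.6607 + 13*-13.6014 = -177.4789


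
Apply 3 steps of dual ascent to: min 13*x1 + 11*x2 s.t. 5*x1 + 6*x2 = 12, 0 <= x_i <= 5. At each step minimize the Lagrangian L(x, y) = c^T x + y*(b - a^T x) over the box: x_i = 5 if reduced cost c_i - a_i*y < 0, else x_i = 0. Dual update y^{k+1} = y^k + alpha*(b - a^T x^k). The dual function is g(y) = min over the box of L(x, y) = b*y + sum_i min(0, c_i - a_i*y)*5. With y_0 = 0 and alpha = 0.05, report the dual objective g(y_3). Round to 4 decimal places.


Dual ascent for LP: min 13*x1 + 11*x2, 5*x1 + 6*x2 = 12, 0 <= x_i <= 5
Step 1: y^k = 0.0, reduced costs: (13.0, 11.0)
  x^k = (0.0, 0.0), subgradient = b - a^T x = 12.0
  y^{k+1} = 0.0 + 0.05*12.0 = 0.6
Step 2: y^k = 0.6, reduced costs: (10.0, 7.4)
  x^k = (0.0, 0.0), subgradient = b - a^T x = 12.0
  y^{k+1} = 0.6 + 0.05*12.0 = 1.2
Step 3: y^k = 1.2, reduced costs: (7.0, 3.8)
  x^k = (0.0, 0.0), subgradient = b - a^T x = 12.0
  y^{k+1} = 1.2 + 0.05*12.0 = 1.8
Dual objective at y_3 = 1.8: reduced costs (4.0, 0.2), box minimizer x = (0.0, 0.0)
g(y_3) = b*y + (c1 - a1*y)*x1 + (c2 - a2*y)*x2 = 12*1.8 + 4.0*0.0 + 0.2*0.0 = 21.6 + 0.0 + 0.0 = 21.6


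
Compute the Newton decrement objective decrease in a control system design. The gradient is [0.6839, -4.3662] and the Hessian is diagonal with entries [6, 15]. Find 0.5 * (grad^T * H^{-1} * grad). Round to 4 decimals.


Step 1: H is diagonal, so H^(-1) * g = [0.114, -0.2911].
Step 2: g^T H^(-1) g = sum_i g_i^2 / H_ii
  = (0.6839)^2/6 + (-4.3662)^2/15
  = 0.078 + 1.2709 = 1.3489
Step 3: Objective decrease = 0.5 * g^T H^(-1) g = 0.6744


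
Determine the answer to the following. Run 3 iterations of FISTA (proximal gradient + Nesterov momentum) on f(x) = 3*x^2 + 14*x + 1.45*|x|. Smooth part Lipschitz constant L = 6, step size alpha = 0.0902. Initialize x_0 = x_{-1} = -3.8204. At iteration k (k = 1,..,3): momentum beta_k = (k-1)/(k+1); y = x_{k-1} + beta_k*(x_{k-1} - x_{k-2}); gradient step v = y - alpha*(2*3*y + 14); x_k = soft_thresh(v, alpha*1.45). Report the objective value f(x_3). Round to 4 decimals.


FISTA on f(x) = 3*x^2 + 14*x + 1.45*|x|
L = 6, alpha = 0.0902
Iteration 1: beta = 0.0, y = -3.8204 + 0.0*(-3.8204 + 3.8204) = -3.8204
  grad(y) = -8.9224, v = y - alpha*grad = -3.0156
  prox(v) = soft_thresh(-3.0156, 0.1308) = -2.8848
Iteration 2: beta = 0.3333, y = -2.8848 + 0.3333*(-2.8848 + 3.8204) = -2.5729
  grad(y) = -1.4377, v = y - alpha*grad = -2.4433
  prox(v) = soft_thresh(-2.4433, 0.1308) = -2.3125
Iteration 3: beta = 0.5, y = -2.3125 + 0.5*(-2.3125 + 2.8848) = -2.0263
  grad(y) = 1.8421, v = y - alpha*grad = -2.1925
  prox(v) = soft_thresh(-2.1925, 0.1308) = -2.0617
f(x_3) = 3*(-2.0617)^2 + 14*(-2.0617) + 1.45*|-2.0617| = -13.1225


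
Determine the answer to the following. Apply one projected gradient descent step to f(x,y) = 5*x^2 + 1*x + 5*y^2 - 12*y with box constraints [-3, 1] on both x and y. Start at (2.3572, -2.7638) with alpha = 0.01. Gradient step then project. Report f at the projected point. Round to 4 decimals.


Step 1: Compute gradient at (2.3572, -2.7638).
grad_x = 2*5*2.3572 + 1 = 24.572
grad_y = 2*5*-2.7638 - 12 = -39.638
Step 2: Gradient step.
x_raw = 2.3572 - 0.01*24.572 = 2.1115
y_raw = -2.7638 - 0.01*-39.638 = -2.3674
Step 3: Project onto [-3, 1].
x_proj = clip(2.1115) = 1.0
y_proj = clip(-2.3674) = -2.3674
Step 4: Evaluate f.
f(1.0, -2.3674) = 62.4324


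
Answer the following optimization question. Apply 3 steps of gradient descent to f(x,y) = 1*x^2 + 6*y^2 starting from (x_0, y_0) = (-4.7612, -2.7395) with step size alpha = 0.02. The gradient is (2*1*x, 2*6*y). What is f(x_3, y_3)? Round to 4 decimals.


Gradient descent on f(x,y) = 1*x^2 + 6*y^2.
Starting point: (-4.7612, -2.7395), alpha = 0.02
Step 1: grad_x = 2*1*-4.7612 = -9.5224, grad_y = 2*6*-2.7395 = -32.874
  x_1 = -4.7612 - 0.02*-9.5224 = -4.5708
  y_1 = -2.7395 - 0.02*-32.874 = -2.082
Step 2: grad_x = 2*1*-4.5708 = -9.1415, grad_y = 2*6*-2.082 = -24.9842
  x_2 = -4.5708 - 0.02*-9.1415 = -4.3879
  y_2 = -2.082 - 0.02*-24.9842 = -1.5823
Step 3: grad_x = 2*1*-4.3879 = -8.7758, grad_y = 2*6*-1.5823 = -18.988
  x_3 = -4.3879 - 0.02*-8.7758 = -4.2124
  y_3 = -1.5823 - 0.02*-18.988 = -1.2026
f(-4.2124, -1.2026) = 1*(-4.2124)^2 + 6*(-1.2026)^2 = 26.4215


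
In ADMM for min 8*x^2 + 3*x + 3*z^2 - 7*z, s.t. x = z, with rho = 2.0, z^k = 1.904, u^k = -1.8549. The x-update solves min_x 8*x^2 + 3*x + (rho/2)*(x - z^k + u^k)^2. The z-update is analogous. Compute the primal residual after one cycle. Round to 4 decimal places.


ADMM iteration with rho = 2.0, z^k = 1.904, u^k = -1.8549
Step 1: x-update.
Minimize 8*x^2 + 3*x + (2.0/2)*(x - 1.904 - 1.8549)^2
FOC: (2*8 + 2.0)*x = -3 + 2.0*(1.904 + 1.8549)
x^{k+1} = 0.251
Step 2: z-update.
Minimize 3*z^2 - 7*z + (2.0/2)*(0.251 - z - 1.8549)^2
FOC: (2*3 + 2.0)*z = 7 + 2.0*(0.251 - 1.8549)
z^{k+1} = 0.474
Step 3: u-update.
u^{k+1} = -1.8549 + 0.251 - 0.474 = -2.0779
Step 4: Primal residual = |0.251 - 0.474| = 0.223


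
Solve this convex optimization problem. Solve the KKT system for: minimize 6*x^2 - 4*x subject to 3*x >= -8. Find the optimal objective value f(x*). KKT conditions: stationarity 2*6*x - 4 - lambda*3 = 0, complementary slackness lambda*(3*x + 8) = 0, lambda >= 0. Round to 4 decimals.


Step 1: Try lambda = 0 (constraint inactive).
Stationarity: 2*6*x - 4 = 0
x* = 4/(2*6) = 1/3 = 0.3333 (rounded; the exact value 1/3 is used below)
Check constraint: 3*0.3333 = 0.9999 >= -8 -- satisfied.
Step 2: Compute optimal value.
f(x*) = 6*(1/3)^2 - 4*(1/3) = -0.6667


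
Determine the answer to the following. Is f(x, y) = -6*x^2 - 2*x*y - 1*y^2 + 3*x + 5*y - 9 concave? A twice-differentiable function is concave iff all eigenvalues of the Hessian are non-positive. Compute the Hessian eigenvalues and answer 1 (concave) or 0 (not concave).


The Hessian of f(x,y) = -6*x^2 - 2*x*y - 1*y^2 + 3*x + 5*y - 9 is:
H = [[-12, -2], [-2, -2]]
Trace = -12 - 2 = -14
Determinant = -12*-2 - (-2)^2 = 20
Discriminant = (-14)^2 - 4*20 = 116.0
Eigenvalues: lambda_1 = -12.3852, lambda_2 = -1.6148
The function is concave.

1


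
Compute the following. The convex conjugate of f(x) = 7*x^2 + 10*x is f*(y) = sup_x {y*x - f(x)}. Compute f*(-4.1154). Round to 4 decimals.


f*(y) = sup_x {y*x - a*x^2 - b*x} = sup_x {(y-b)*x - a*x^2}
FOC: (y - b) - 2a*x = 0 => x* = (y - b)/(2a)
x* = (-4.1154 - 10)/(2*7) = -1.0082
f*(-4.1154) = (y-b)^2/(4a) = (-4.1154 - 10)^2/(4*7)
= 199.2445/28 = 7.1159


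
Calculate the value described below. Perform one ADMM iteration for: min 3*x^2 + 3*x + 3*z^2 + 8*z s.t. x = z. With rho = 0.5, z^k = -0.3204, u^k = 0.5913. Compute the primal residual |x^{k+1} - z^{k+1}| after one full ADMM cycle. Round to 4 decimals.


ADMM iteration with rho = 0.5, z^k = -0.3204, u^k = 0.5913
Step 1: x-update.
Minimize 3*x^2 + 3*x + (0.5/2)*(x + 0.3204 + 0.5913)^2
FOC: (2*3 + 0.5)*x = -3 + 0.5*(-0.3204 - 0.5913)
x^{k+1} = -0.5317
Step 2: z-update.
Minimize 3*z^2 + 8*z + (0.5/2)*(-0.5317 - z + 0.5913)^2
FOC: (2*3 + 0.5)*z = -8 + 0.5*(-0.5317 + 0.5913)
z^{k+1} = -1.2262
Step 3: u-update.
u^{k+1} = 0.5913 - 0.5317 + 1.2262 = 1.2858
Step 4: Primal residual = |-0.5317 + 1.2262| = 0.6945


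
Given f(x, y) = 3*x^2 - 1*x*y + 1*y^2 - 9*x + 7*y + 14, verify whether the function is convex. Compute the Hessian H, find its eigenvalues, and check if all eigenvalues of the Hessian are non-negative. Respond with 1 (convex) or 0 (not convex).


The Hessian of f(x,y) = 3*x^2 - 1*x*y + 1*y^2 - 9*x + 7*y + 14 is:
H = [[6, -1], [-1, 2]]
Trace = 6 + 2 = 8
Determinant = 6*2 - (-1)^2 = 11
Discriminant = (8)^2 - 4*11 = 20.0
Eigenvalues: lambda_1 = 1.7639, lambda_2 = 6.2361
The function is convex.

1


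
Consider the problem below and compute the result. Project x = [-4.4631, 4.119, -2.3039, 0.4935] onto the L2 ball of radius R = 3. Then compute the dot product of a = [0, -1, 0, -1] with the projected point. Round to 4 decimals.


Step 1: Compute ||x|| (intermediates to 6 decimals).
||x|| = sqrt((-4.4631)^2 + 4.119^2 + (-2.3039)^2 + 0.4935^2) = 6.514363
Step 2: Project.
Since ||x|| > R, scale = R/||x|| = 3/6.514363 = 0.460521, proj(x) = scale * x
proj(x) = [-2.055351, 1.896886, -1.060994, 0.227267]
Step 3: Dot product.
a^T * proj(x) = 0*(-2.055351) - 1*1.896886 + 0*(-1.060994) - 1*0.227267 = -2.1242


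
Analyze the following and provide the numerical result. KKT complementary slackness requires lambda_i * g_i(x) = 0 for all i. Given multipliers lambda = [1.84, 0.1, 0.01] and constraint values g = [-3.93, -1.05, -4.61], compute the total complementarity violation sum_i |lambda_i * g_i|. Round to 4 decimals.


KKT complementary slackness check:
lambda_1 * g_1 = 1.84 * -3.93 = -7.2312
lambda_2 * g_2 = 0.1 * -1.05 = -0.105
lambda_3 * g_3 = 0.01 * -4.61 = -0.0461
Total violation = 7.2312 + 0.105 + 0.0461 = 7.3823


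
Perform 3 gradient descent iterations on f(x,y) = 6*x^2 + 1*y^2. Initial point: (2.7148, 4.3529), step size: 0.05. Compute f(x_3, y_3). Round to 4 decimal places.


Gradient descent on f(x,y) = 6*x^2 + 1*y^2.
Starting point: (2.7148, 4.3529), alpha = 0.05
Step 1: grad_x = 2*6*2.7148 = 32.5776, grad_y = 2*1*4.3529 = 8.7058
  x_1 = 2.7148 - 0.05*32.5776 = 1.0859
  y_1 = 4.3529 - 0.05*8.7058 = 3.9176
Step 2: grad_x = 2*6*1.0859 = 13.031, grad_y = 2*1*3.9176 = 7.8352
  x_2 = 1.0859 - 0.05*13.031 = 0.4344
  y_2 = 3.9176 - 0.05*7.8352 = 3.5258
Step 3: grad_x = 2*6*0.4344 = 5.2124, grad_y = 2*1*3.5258 = 7.0517
  x_3 = 0.4344 - 0.05*5.2124 = 0.1737
  y_3 = 3.5258 - 0.05*7.0517 = 3.1733
f(0.1737, 3.1733) = 6*0.1737^2 + 1*3.1733^2 = 10.2507


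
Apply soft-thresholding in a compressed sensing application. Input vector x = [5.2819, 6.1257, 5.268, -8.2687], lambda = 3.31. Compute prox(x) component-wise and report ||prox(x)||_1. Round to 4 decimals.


Soft-thresholding with lambda = 3.31:
prox(5.2819) = sign(5.2819)*max(|5.2819| - 3.31, 0) = 1.9719
prox(6.1257) = sign(6.1257)*max(|6.1257| - 3.31, 0) = 2.8157
prox(5.268) = sign(5.268)*max(|5.268| - 3.31, 0) = 1.958
prox(-8.2687) = sign(-8.2687)*max(|-8.2687| - 3.31, 0) = -4.9587
prox(x) = [1.9719, 2.8157, 1.958, -4.9587]
||prox(x)||_1 = 1.9719 + 2.8157 + 1.958 + 4.9587 = 11.7043


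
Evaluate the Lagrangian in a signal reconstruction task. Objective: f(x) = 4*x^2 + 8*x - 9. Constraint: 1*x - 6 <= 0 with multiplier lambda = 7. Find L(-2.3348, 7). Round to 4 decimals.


Step 1: Evaluate f(x).
f(-2.3348) = 4*(-2.3348)^2 + 8*(-2.3348) - 9 = -5.8732
Step 2: Evaluate g(x).
g(-2.3348) = 1*-2.3348 - 6 = -8.3348
Step 3: Compute Lagrangian.
L = -5.8732 + 7*-8.3348 = -64.2168


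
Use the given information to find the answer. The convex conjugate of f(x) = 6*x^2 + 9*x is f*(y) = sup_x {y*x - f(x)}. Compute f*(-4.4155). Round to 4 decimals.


f*(y) = sup_x {y*x - a*x^2 - b*x} = sup_x {(y-b)*x - a*x^2}
FOC: (y - b) - 2a*x = 0 => x* = (y - b)/(2a)
x* = (-4.4155 - 9)/(2*6) = -1.118
f*(-4.4155) = (y-b)^2/(4a) = (-4.4155 - 9)^2/(4*6)
= 179.9756/24 = 7.499


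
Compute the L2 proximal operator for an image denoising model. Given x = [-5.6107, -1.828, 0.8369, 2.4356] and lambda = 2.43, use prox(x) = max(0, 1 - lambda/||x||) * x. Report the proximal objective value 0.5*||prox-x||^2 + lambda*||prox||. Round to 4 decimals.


Step 1: Compute ||x||.
||x|| = 6.4385
Step 2: Compute scaling factor.
scale = max(0, 1 - 2.43/6.4385) = 0.6226
Step 3: prox(x) = [-3.4931, -1.1381, 0.521, 1.5164]
||prox(x)|| = 4.0085
Step 4: Proximal objective.
0.5*||prox-x||^2 = 2.9525
lambda*||prox|| = 9.7407
Total = 12.6931


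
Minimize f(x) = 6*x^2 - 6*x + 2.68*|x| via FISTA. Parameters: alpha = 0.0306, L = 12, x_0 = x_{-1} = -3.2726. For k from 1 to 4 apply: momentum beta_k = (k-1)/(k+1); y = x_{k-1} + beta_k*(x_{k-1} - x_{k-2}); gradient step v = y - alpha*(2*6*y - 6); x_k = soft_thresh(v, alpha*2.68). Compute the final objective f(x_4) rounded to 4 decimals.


FISTA on f(x) = 6*x^2 - 6*x + 2.68*|x|
L = 12, alpha = 0.0306
Iteration 1: beta = 0.0, y = -3.2726 + 0.0*(-3.2726 + 3.2726) = -3.2726
  grad(y) = -45.2712, v = y - alpha*grad = -1.8873
  prox(v) = soft_thresh(-1.8873, 0.082) = -1.8053
Iteration 2: beta = 0.3333, y = -1.8053 + 0.3333*(-1.8053 + 3.2726) = -1.3162
  grad(y) = -21.7943, v = y - alpha*grad = -0.6493
  prox(v) = soft_thresh(-0.6493, 0.082) = -0.5673
Iteration 3: beta = 0.5, y = -0.5673 + 0.5*(-0.5673 + 1.8053) = 0.0517
  grad(y) = -5.3792, v = y - alpha*grad = 0.2163
  prox(v) = soft_thresh(0.2163, 0.082) = 0.1343
Iteration 4: beta = 0.6, y = 0.1343 + 0.6*(0.1343 + 0.5673) = 0.5553
  grad(y) = 0.6635, v = y - alpha*grad = 0.535
  prox(v) = soft_thresh(0.535, 0.082) = 0.453
f(x_4) = 6*0.453^2 - 6*0.453 + 2.68*|0.453| = -0.2728


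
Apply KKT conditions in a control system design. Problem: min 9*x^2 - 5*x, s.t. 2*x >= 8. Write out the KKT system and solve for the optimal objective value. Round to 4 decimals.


Step 1: Try lambda = 0 (constraint inactive).
x_unc = 5/(2*9) = 0.2778
Check: 2*0.2778 = 0.5556 < 8 -- violated!
Step 2: Constraint must be active: 2*x = 8
x* = 8/2 = 4.0
lambda = (2*9*4.0 - 5)/2 = 33.5
Step 3: Compute optimal value.
f(x*) = 9*4.0^2 - 5*4.0 = 124.0


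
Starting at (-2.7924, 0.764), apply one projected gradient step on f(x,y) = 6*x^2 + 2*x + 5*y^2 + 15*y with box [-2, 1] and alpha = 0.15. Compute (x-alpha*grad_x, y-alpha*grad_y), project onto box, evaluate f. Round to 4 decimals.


Step 1: Compute gradient at (-2.7924, 0.764).
grad_x = 2*6*-2.7924 + 2 = -31.5088
grad_y = 2*5*0.764 + 15 = 22.64
Step 2: Gradient step.
x_raw = -2.7924 - 0.15*-31.5088 = 1.9339
y_raw = 0.764 - 0.15*22.64 = -2.632
Step 3: Project onto [-2, 1].
x_proj = clip(1.9339) = 1.0
y_proj = clip(-2.632) = -2.0
Step 4: Evaluate f.
f(1.0, -2.0) = -2.0


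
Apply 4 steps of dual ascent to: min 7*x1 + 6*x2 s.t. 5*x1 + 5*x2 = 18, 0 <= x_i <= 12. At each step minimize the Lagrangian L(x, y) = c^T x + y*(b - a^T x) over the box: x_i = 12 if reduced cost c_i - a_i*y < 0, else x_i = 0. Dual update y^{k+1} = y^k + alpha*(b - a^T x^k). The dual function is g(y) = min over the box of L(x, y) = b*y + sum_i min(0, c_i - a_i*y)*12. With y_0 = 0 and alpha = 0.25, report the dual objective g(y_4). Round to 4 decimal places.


Dual ascent for LP: min 7*x1 + 6*x2, 5*x1 + 5*x2 = 18, 0 <= x_i <= 12
Step 1: y^k = 0.0, reduced costs: (7.0, 6.0)
  x^k = (0.0, 0.0), subgradient = b - a^T x = 18.0
  y^{k+1} = 0.0 + 0.25*18.0 = 4.5
Step 2: y^k = 4.5, reduced costs: (-15.5, -16.5)
  x^k = (12.0, 12.0), subgradient = b - a^T x = -102.0
  y^{k+1} = 4.5 + 0.25*-102.0 = -21.0
Step 3: y^k = -21.0, reduced costs: (112.0, 111.0)
  x^k = (0.0, 0.0), subgradient = b - a^T x = 18.0
  y^{k+1} = -21.0 + 0.25*18.0 = -16.5
Step 4: y^k = -16.5, reduced costs: (89.5, 88.5)
  x^k = (0.0, 0.0), subgradient = b - a^T x = 18.0
  y^{k+1} = -16.5 + 0.25*18.0 = -12.0
Dual objective at y_4 = -12.0: reduced costs (67.0, 66.0), box minimizer x = (0.0, 0.0)
g(y_4) = b*y + (c1 - a1*y)*x1 + (c2 - a2*y)*x2 = 18*(-12.0) + 67.0*0.0 + 66.0*0.0 = -216.0 + 0.0 + 0.0 = -216.0


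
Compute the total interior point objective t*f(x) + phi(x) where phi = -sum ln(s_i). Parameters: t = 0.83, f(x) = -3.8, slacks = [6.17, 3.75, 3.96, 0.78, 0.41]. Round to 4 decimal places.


Step 1: Compute log-barrier.
ln values: [1.8197, 1.3218, 1.3762, -0.2485, -0.8916]
phi = -(1.8197 + 1.3218 + 1.3762 - 0.2485 - 0.8916) = -3.3776
Step 2: Compute augmented objective.
t*f(x) = 0.83*-3.8 = -3.154
Total = -3.154 - 3.3776 = -6.5316


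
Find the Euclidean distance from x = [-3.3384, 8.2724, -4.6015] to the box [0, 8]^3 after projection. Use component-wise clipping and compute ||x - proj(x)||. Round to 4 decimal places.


Project each component onto [0, 8].
clip(-3.3384) = 0.0, clip(8.2724) = 8.0, clip(-4.6015) = 0.0
Projection = [0.0, 8.0, 0.0]
Squared diffs: [11.1449, 0.0742, 21.1738]
Distance = sqrt(32.3929) = 5.6915


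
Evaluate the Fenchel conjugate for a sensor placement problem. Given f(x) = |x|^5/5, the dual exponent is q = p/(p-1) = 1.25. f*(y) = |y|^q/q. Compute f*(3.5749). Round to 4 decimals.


The conjugate exponent q satisfies 1/p + 1/q = 1.
p = 5, so q = 5/(5 - 1) = 1.25
|y|^q = 3.5749^1.25 = 4.9156
f*(3.5749) = 4.9156 / 1.25 = 3.9325


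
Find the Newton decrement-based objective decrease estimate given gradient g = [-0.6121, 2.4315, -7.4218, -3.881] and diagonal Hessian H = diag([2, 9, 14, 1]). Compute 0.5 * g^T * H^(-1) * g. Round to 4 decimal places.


Step 1: H is diagonal, so H^(-1) * g = [-0.3061, 0.2702, -0.5301, -3.881].
Step 2: g^T H^(-1) g = sum_i g_i^2 / H_ii
  = (-0.6121)^2/2 + (2.4315)^2/9 + (-7.4218)^2/14 + (-3.881)^2/1
  = 0.1873 + 0.6569 + 3.9345 + 15.0622 = 19.8409
Step 3: Objective decrease = 0.5 * g^T H^(-1) g = 9.9205


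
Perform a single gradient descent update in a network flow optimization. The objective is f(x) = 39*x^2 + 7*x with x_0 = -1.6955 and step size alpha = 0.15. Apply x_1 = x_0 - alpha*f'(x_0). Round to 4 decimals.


We compute the gradient at x_0 and apply the update.
f'(x) = 78*x + 7
f'(-1.6955) = 78*-1.6955 + 7 = -125.249
x_1 = -1.6955 - 0.15*-125.249 = 17.0919


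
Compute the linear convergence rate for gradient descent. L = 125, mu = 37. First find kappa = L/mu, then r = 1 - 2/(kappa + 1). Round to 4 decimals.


Step 1: Compute the condition number.
kappa = L/mu = 125/37 = 3.3784
Step 2: Compute the convergence rate.
r = 1 - 2/(kappa + 1) = 1 - 2*mu/(L + mu) = (L - mu)/(L + mu) = 88/162 = 0.5432


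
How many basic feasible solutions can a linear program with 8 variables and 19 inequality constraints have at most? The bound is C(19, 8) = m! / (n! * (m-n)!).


Each vertex corresponds to some choice of n active constraints out of m, so the number of vertices is at most C(m, n) = m! / (n!(m-n)!).
m = 19, n = 8
Numerator: 19 * 18 * 17 * 16 * 15 * 14 * 13 * 12
Denominator: 8! = 40320
C(19, 8) = 75582


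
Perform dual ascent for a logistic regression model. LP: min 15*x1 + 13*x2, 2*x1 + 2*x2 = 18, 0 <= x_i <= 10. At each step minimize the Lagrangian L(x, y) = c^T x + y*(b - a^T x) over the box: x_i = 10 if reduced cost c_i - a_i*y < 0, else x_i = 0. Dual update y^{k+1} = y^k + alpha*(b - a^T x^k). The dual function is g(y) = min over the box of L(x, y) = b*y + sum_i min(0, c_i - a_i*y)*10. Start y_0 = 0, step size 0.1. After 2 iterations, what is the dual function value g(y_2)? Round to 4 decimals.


Dual ascent for LP: min 15*x1 + 13*x2, 2*x1 + 2*x2 = 18, 0 <= x_i <= 10
Step 1: y^k = 0.0, reduced costs: (15.0, 13.0)
  x^k = (0.0, 0.0), subgradient = b - a^T x = 18.0
  y^{k+1} = 0.0 + 0.1*18.0 = 1.8
Step 2: y^k = 1.8, reduced costs: (11.4, 9.4)
  x^k = (0.0, 0.0), subgradient = b - a^T x = 18.0
  y^{k+1} = 1.8 + 0.1*18.0 = 3.6
Dual objective at y_2 = 3.6: reduced costs (7.8, 5.8), box minimizer x = (0.0, 0.0)
g(y_2) = b*y + (c1 - a1*y)*x1 + (c2 - a2*y)*x2 = 18*3.6 + 7.8*0.0 + 5.8*0.0 = 64.8 + 0.0 + 0.0 = 64.8


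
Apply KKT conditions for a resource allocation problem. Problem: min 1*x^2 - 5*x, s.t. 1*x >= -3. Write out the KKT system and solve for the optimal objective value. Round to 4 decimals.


Step 1: Try lambda = 0 (constraint inactive).
Stationarity: 2*1*x - 5 = 0
x* = 5/(2*1) = 2.5
Check constraint: 1*2.5 = 2.5 >= -3 -- satisfied.
Step 2: Compute optimal value.
f(x*) = 1*2.5^2 - 5*2.5 = -6.25


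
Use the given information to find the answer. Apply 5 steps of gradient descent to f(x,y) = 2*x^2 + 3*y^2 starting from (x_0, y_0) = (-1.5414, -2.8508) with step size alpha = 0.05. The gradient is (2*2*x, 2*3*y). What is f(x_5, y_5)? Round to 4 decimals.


Gradient descent on f(x,y) = 2*x^2 + 3*y^2.
Starting point: (-1.5414, -2.8508), alpha = 0.05
Step 1: grad_x = 2*2*-1.5414 = -6.1656, grad_y = 2*3*-2.8508 = -17.1048
  x_1 = -1.5414 - 0.05*-6.1656 = -1.2331
  y_1 = -2.8508 - 0.05*-17.1048 = -1.9956
Step 2: grad_x = 2*2*-1.2331 = -4.9325, grad_y = 2*3*-1.9956 = -11.9734
  x_2 = -1.2331 - 0.05*-4.9325 = -0.9865
  y_2 = -1.9956 - 0.05*-11.9734 = -1.3969
Step 3: grad_x = 2*2*-0.9865 = -3.946, grad_y = 2*3*-1.3969 = -8.3814
  x_3 = -0.9865 - 0.05*-3.946 = -0.7892
  y_3 = -1.3969 - 0.05*-8.3814 = -0.9778
Step 4: grad_x = 2*2*-0.7892 = -3.1568, grad_y = 2*3*-0.9778 = -5.8669
  x_4 = -0.7892 - 0.05*-3.1568 = -0.6314
  y_4 = -0.9778 - 0.05*-5.8669 = -0.6845
Step 5: grad_x = 2*2*-0.6314 = -2.5254, grad_y = 2*3*-0.6845 = -4.1069
  x_5 = -0.6314 - 0.05*-2.5254 = -0.5051
  y_5 = -0.6845 - 0.05*-4.1069 = -0.4791
f(-0.5051, -0.4791) = 2*(-0.5051)^2 + 3*(-0.4791)^2 = 1.1989


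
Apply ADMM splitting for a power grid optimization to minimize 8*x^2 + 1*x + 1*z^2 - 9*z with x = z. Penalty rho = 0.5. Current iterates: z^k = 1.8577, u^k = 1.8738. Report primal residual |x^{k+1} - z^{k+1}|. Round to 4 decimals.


ADMM iteration with rho = 0.5, z^k = 1.8577, u^k = 1.8738
Step 1: x-update.
Minimize 8*x^2 + 1*x + (0.5/2)*(x - 1.8577 + 1.8738)^2
FOC: (2*8 + 0.5)*x = -1 + 0.5*(1.8577 - 1.8738)
x^{k+1} = -0.0611
Step 2: z-update.
Minimize 1*z^2 - 9*z + (0.5/2)*(-0.0611 - z + 1.8738)^2
FOC: (2*1 + 0.5)*z = 9 + 0.5*(-0.0611 + 1.8738)
z^{k+1} = 3.9625
Step 3: u-update.
u^{k+1} = 1.8738 - 0.0611 - 3.9625 = -2.1498
Step 4: Primal residual = |-0.0611 - 3.9625| = 4.0236


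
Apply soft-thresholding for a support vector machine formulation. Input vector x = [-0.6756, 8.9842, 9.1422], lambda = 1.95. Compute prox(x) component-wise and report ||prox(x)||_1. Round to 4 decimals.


Soft-thresholding with lambda = 1.95:
prox(-0.6756) = sign(-0.6756)*max(|-0.6756| - 1.95, 0) = 0.0
prox(8.9842) = sign(8.9842)*max(|8.9842| - 1.95, 0) = 7.0342
prox(9.1422) = sign(9.1422)*max(|9.1422| - 1.95, 0) = 7.1922
prox(x) = [0.0, 7.0342, 7.1922]
||prox(x)||_1 = 0.0 + 7.0342 + 7.1922 = 14.2264


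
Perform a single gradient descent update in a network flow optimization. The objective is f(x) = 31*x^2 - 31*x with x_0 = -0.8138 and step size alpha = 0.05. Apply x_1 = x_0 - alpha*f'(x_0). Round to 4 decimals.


We compute the gradient at x_0 and apply the update.
f'(x) = 62*x - 31
f'(-0.8138) = 62*-0.8138 - 31 = -81.4556
x_1 = -0.8138 - 0.05*-81.4556 = 3.259


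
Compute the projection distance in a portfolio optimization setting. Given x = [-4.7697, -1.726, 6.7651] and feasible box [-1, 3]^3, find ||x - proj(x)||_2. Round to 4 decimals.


Project each component onto [-1, 3].
clip(-4.7697) = -1.0, clip(-1.726) = -1.0, clip(6.7651) = 3.0
Projection = [-1.0, -1.0, 3.0]
Squared diffs: [14.2106, 0.5271, 14.176]
Distance = sqrt(28.9137) = 5.3771


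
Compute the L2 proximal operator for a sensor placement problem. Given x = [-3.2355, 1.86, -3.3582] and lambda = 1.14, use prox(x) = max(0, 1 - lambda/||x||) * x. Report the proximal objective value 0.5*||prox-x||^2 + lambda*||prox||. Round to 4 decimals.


Step 1: Compute ||x||.
||x|| = 5.0205
Step 2: Compute scaling factor.
scale = max(0, 1 - 1.14/5.0205) = 0.7729
Step 3: prox(x) = [-2.5008, 1.4377, -2.5957]
||prox(x)|| = 3.8805
Step 4: Proximal objective.
0.5*||prox-x||^2 = 0.6498
lambda*||prox|| = 4.4238
Total = 5.0736


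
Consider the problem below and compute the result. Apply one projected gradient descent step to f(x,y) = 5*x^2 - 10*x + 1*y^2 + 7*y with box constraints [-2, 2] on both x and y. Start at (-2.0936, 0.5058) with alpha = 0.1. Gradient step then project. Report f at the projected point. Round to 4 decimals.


Step 1: Compute gradient at (-2.0936, 0.5058).
grad_x = 2*5*-2.0936 - 10 = -30.936
grad_y = 2*1*0.5058 + 7 = 8.0116
Step 2: Gradient step.
x_raw = -2.0936 - 0.1*-30.936 = 1.0
y_raw = 0.5058 - 0.1*8.0116 = -0.2954
Step 3: Project onto [-2, 2].
x_proj = clip(1.0) = 1.0
y_proj = clip(-0.2954) = -0.2954
Step 4: Evaluate f.
f(1.0, -0.2954) = -6.9803


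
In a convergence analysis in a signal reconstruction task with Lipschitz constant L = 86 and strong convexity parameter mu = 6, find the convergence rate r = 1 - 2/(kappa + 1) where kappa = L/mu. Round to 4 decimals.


Step 1: Compute the condition number.
kappa = L/mu = 86/6 = 14.3333
Step 2: Compute the convergence rate.
r = 1 - 2/(kappa + 1) = 1 - 2*mu/(L + mu) = (L - mu)/(L + mu) = 80/92 = 0.8696


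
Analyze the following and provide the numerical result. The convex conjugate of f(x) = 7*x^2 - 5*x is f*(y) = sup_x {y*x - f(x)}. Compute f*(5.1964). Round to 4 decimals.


f*(y) = sup_x {y*x - a*x^2 - b*x} = sup_x {(y-b)*x - a*x^2}
FOC: (y - b) - 2a*x = 0 => x* = (y - b)/(2a)
x* = (5.1964 + 5)/(2*7) = 0.7283
f*(5.1964) = (y-b)^2/(4a) = (5.1964 + 5)^2/(4*7)
= 103.9666/28 = 3.7131


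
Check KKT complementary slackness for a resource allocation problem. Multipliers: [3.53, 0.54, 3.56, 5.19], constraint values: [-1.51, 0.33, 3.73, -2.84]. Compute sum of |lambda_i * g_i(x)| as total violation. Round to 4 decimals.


KKT complementary slackness check:
lambda_1 * g_1 = 3.53 * -1.51 = -5.3303
lambda_2 * g_2 = 0.54 * 0.33 = 0.1782
lambda_3 * g_3 = 3.56 * 3.73 = 13.2788
lambda_4 * g_4 = 5.19 * -2.84 = -14.7396
Total violation = 5.3303 + 0.1782 + 13.2788 + 14.7396 = 33.5269


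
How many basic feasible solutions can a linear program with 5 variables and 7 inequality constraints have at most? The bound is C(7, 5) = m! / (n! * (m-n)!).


Each vertex corresponds to some choice of n active constraints out of m, so the number of vertices is at most C(m, n) = m! / (n!(m-n)!).
m = 7, n = 5
Numerator: 7 * 6 * 5 * 4 * 3
Denominator: 5! = 120
C(7, 5) = 21


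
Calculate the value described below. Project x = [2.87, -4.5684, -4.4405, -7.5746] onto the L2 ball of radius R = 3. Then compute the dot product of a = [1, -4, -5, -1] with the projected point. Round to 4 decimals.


Step 1: Compute ||x|| (intermediates to 6 decimals).
||x|| = sqrt(2.87^2 + (-4.5684)^2 + (-4.4405)^2 + (-7.5746)^2) = 10.305328
Step 2: Project.
Since ||x|| > R, scale = R/||x|| = 3/10.305328 = 0.291112, proj(x) = scale * x
proj(x) = [0.835491, -1.329916, -1.292683, -2.205057]
Step 3: Dot product.
a^T * proj(x) = 1*0.835491 - 4*(-1.329916) - 5*(-1.292683) - 1*(-2.205057) = 14.8236


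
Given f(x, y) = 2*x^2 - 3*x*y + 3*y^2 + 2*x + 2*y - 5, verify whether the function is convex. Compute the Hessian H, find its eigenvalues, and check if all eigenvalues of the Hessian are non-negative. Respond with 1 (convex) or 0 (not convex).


The Hessian of f(x,y) = 2*x^2 - 3*x*y + 3*y^2 + 2*x + 2*y - 5 is:
H = [[4, -3], [-3, 6]]
Trace = 4 + 6 = 10
Determinant = 4*6 - (-3)^2 = 15
Discriminant = (10)^2 - 4*15 = 40.0
Eigenvalues: lambda_1 = 1.8377, lambda_2 = 8.1623
The function is convex.

1


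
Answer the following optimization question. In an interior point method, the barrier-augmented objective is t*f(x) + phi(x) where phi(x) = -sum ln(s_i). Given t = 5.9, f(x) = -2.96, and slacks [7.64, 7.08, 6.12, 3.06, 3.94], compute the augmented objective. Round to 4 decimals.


Step 1: Compute log-barrier.
ln values: [2.0334, 1.9573, 1.8116, 1.1184, 1.3712]
phi = -(2.0334 + 1.9573 + 1.8116 + 1.1184 + 1.3712) = -8.2918
Step 2: Compute augmented objective.
t*f(x) = 5.9*-2.96 = -17.464
Total = -17.464 - 8.2918 = -25.7558


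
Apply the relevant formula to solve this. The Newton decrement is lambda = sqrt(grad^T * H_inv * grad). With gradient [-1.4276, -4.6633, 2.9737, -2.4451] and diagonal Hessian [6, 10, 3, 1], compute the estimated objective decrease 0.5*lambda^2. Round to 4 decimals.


Step 1: H is diagonal, so H^(-1) * g = [-0.2379, -0.4663, 0.9912, -2.4451].
Step 2: g^T H^(-1) g = sum_i g_i^2 / H_ii
  = (-1.4276)^2/6 + (-4.6633)^2/10 + (2.9737)^2/3 + (-2.4451)^2/1
  = 0.3397 + 2.1746 + 2.9476 + 5.9785 = 11.4405
Step 3: Objective decrease = 0.5 * g^T H^(-1) g = 5.7202


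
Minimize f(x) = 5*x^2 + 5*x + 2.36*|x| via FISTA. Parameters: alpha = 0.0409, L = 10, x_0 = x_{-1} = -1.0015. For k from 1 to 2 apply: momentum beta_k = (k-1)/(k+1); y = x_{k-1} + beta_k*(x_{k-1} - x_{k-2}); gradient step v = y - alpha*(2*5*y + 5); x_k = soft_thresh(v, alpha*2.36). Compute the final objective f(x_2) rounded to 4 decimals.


FISTA on f(x) = 5*x^2 + 5*x + 2.36*|x|
L = 10, alpha = 0.0409
Iteration 1: beta = 0.0, y = -1.0015 + 0.0*(-1.0015 + 1.0015) = -1.0015
  grad(y) = -5.015, v = y - alpha*grad = -0.7964
  prox(v) = soft_thresh(-0.7964, 0.0965) = -0.6999
Iteration 2: beta = 0.3333, y = -0.6999 + 0.3333*(-0.6999 + 1.0015) = -0.5993
  grad(y) = -0.9932, v = y - alpha*grad = -0.5587
  prox(v) = soft_thresh(-0.5587, 0.0965) = -0.4622
f(x_2) = 5*(-0.4622)^2 + 5*(-0.4622) + 2.36*|-0.4622| = -0.1521


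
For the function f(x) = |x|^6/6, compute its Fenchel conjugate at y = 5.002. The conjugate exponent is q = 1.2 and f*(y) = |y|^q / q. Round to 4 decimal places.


The conjugate exponent q satisfies 1/p + 1/q = 1.
p = 6, so q = 6/(6 - 1) = 1.2
|y|^q = 5.002^1.2 = 6.902
f*(5.002) = 6.902 / 1.2 = 5.7516


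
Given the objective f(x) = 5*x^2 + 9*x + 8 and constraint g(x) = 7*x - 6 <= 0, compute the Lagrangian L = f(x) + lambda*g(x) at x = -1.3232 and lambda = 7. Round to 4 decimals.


Step 1: Evaluate f(x).
f(-1.3232) = 5*(-1.3232)^2 + 9*(-1.3232) + 8 = 4.8455
Step 2: Evaluate g(x).
g(-1.3232) = 7*-1.3232 - 6 = -15.2624
Step 3: Compute Lagrangian.
L = 4.8455 + 7*-15.2624 = -101.9913


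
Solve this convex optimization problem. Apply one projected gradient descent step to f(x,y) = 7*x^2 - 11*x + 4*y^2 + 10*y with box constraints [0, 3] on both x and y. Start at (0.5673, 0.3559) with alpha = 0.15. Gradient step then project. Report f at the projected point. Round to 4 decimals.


Step 1: Compute gradient at (0.5673, 0.3559).
grad_x = 2*7*0.5673 - 11 = -3.0578
grad_y = 2*4*0.3559 + 10 = 12.8472
Step 2: Gradient step.
x_raw = 0.5673 - 0.15*-3.0578 = 1.026
y_raw = 0.3559 - 0.15*12.8472 = -1.5712
Step 3: Project onto [0, 3].
x_proj = clip(1.026) = 1.026
y_proj = clip(-1.5712) = 0.0
Step 4: Evaluate f.
f(1.026, 0.0) = -3.9174


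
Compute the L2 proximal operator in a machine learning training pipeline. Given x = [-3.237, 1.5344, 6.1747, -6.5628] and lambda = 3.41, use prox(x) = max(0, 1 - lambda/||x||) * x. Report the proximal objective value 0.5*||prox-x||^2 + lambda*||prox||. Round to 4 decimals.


Step 1: Compute ||x||.
||x|| = 9.6969
Step 2: Compute scaling factor.
scale = max(0, 1 - 3.41/9.6969) = 0.6483
Step 3: prox(x) = [-2.0987, 0.9948, 4.0033, -4.2549]
||prox(x)|| = 6.2869
Step 4: Proximal objective.
0.5*||prox-x||^2 = 5.8141
lambda*||prox|| = 21.4383
Total = 27.2524


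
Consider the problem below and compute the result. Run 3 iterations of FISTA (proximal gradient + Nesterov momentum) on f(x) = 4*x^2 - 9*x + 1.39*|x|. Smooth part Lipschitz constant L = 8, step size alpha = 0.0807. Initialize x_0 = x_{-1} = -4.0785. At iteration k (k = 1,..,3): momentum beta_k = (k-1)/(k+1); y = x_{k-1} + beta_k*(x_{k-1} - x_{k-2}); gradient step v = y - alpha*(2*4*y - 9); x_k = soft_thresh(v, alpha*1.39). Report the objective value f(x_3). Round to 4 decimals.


FISTA on f(x) = 4*x^2 - 9*x + 1.39*|x|
L = 8, alpha = 0.0807
Iteration 1: beta = 0.0, y = -4.0785 + 0.0*(-4.0785 + 4.0785) = -4.0785
  grad(y) = -41.628, v = y - alpha*grad = -0.7191
  prox(v) = soft_thresh(-0.7191, 0.1122) = -0.6069
Iteration 2: beta = 0.3333, y = -0.6069 + 0.3333*(-0.6069 + 4.0785) = 0.5502
  grad(y) = -4.5981, v = y - alpha*grad = 0.9213
  prox(v) = soft_thresh(0.9213, 0.1122) = 0.8091
Iteration 3: beta = 0.5, y = 0.8091 + 0.5*(0.8091 + 0.6069) = 1.5172
  grad(y) = 3.1374, v = y - alpha*grad = 1.264
  prox(v) = soft_thresh(1.264, 0.1122) = 1.1518
f(x_3) = 4*1.1518^2 - 9*1.1518 + 1.39*|1.1518| = -3.4586


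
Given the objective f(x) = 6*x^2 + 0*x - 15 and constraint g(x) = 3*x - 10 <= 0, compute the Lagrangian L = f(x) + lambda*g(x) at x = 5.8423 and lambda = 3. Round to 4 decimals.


Step 1: Evaluate f(x).
f(5.8423) = 6*5.8423^2 + 0*5.8423 - 15 = 189.7948
Step 2: Evaluate g(x).
g(5.8423) = 3*5.8423 - 10 = 7.5269
Step 3: Compute Lagrangian.
L = 189.7948 + 3*7.5269 = 212.3755


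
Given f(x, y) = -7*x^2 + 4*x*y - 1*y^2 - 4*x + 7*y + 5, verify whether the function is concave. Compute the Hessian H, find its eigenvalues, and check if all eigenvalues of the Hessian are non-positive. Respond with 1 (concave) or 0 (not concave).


The Hessian of f(x,y) = -7*x^2 + 4*x*y - 1*y^2 - 4*x + 7*y + 5 is:
H = [[-14, 4], [4, -2]]
Trace = -14 - 2 = -16
Determinant = -14*-2 - (4)^2 = 12
Discriminant = (-16)^2 - 4*12 = 208.0
Eigenvalues: lambda_1 = -15.2111, lambda_2 = -0.7889
The function is concave.

1
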